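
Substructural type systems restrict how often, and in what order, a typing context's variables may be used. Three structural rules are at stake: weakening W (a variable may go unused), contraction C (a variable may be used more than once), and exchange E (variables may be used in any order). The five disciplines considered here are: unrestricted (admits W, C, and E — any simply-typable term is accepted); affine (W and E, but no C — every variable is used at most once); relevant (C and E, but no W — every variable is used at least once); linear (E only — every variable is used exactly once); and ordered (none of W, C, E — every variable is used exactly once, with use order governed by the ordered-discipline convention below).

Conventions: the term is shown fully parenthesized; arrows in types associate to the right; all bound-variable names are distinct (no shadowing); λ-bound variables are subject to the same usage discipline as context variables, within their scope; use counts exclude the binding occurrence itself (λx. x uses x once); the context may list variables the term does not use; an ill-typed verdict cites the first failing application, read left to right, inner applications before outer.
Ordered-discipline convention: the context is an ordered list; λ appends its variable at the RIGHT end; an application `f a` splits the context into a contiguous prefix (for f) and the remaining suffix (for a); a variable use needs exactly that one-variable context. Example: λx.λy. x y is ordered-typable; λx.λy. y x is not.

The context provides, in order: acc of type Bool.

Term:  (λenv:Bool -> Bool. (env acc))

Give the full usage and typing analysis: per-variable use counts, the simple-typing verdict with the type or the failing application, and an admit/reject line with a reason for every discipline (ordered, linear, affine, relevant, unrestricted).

variable uses: acc ×1; env (λ-bound) ×1
order of uses: env, acc
typing: well-typed — term : (Bool -> Bool) -> Bool
ordered ✗ (no contiguous prefix/suffix split fits env, acc)
linear ✓ (acc, env: one use apiece)
affine ✓ (no duplicate uses among acc, env)
relevant ✓ (every one of acc, env appears)
unrestricted ✓ (well-typed at (Bool -> Bool) -> Bool; no restrictions here)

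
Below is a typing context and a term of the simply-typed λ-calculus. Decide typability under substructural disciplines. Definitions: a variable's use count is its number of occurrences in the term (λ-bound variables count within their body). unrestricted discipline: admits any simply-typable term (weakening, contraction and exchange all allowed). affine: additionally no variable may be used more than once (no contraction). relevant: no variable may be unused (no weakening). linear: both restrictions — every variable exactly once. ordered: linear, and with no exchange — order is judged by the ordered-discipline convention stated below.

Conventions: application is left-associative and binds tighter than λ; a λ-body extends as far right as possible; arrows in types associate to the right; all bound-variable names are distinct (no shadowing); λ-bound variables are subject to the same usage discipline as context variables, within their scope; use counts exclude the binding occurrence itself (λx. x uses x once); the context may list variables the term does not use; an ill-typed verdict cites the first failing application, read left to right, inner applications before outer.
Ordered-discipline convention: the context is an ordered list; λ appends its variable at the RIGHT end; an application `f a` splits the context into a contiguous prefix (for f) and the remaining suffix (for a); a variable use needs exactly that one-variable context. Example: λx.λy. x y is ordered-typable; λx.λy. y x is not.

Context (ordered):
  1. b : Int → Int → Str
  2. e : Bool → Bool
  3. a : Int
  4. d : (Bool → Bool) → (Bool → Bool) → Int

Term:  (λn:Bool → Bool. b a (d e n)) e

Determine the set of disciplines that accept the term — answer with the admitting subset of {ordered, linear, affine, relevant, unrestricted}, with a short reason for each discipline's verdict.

accepted by: relevant, unrestricted
counts: b: 1×; e: 2×; a: 1×; d: 1×; n (bound): 1×
uses in reading order: b, a, d, e, n, e
typing: the term checks, with type Str
ordered ✗ (repeated use of e ×2)
linear ✗ (repeated use of e ×2)
affine ✗ (repeated use of e ×2)
relevant ✓ (none of b, e, a, d, n goes unused)
unrestricted ✓ (simply typable at Str; W, C, E all held)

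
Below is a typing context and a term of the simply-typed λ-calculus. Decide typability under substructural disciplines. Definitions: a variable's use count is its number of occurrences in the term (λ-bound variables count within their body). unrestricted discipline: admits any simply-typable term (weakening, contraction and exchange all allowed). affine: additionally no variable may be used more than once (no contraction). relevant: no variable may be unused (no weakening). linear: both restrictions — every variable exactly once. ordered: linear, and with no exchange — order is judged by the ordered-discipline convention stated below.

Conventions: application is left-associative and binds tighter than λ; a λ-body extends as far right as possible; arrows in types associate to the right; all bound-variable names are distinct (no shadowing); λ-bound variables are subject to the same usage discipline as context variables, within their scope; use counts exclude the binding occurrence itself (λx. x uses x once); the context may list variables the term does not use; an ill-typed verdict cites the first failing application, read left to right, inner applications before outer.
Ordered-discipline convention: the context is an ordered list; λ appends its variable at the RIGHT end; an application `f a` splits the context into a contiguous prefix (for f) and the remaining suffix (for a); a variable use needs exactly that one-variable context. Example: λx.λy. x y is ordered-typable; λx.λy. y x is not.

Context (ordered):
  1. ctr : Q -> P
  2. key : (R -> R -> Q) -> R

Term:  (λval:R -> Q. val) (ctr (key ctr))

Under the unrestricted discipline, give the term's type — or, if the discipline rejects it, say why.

not well-typed under unrestricted — not simply typable
use counts: ctr=2, key=1, val (bound)=1
order of uses: val, ctr, key, ctr
typing: ill-typed: a function awaiting R -> R -> Q gets Q -> P
summary: ordered ✗ | linear ✗ | affine ✗ | relevant ✗ | unrestricted ✗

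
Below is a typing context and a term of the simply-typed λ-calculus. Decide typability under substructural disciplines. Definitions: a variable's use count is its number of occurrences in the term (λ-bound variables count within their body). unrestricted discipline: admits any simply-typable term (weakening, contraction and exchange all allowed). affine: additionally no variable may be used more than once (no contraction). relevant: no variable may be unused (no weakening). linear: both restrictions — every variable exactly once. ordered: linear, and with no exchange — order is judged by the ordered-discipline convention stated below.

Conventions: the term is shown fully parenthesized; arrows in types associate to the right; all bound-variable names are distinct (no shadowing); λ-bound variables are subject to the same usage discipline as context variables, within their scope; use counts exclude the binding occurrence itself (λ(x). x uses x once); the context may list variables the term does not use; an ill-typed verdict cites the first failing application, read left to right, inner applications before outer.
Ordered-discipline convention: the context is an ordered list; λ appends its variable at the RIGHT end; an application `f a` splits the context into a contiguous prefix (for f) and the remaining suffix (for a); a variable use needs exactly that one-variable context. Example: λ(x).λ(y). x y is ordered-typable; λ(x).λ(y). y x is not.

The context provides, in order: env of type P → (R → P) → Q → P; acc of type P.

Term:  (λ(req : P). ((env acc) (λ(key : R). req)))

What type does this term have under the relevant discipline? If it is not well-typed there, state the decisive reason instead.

not well-typed under relevant — needs weakening: key unused
usage: env=1, acc=1, req (bound)=1, key (bound)=0
use order (left to right): env, acc, req
typing: ✓ — P → Q → P
all disciplines: ordered ✗; linear ✗; affine ✓; relevant ✗; unrestricted ✓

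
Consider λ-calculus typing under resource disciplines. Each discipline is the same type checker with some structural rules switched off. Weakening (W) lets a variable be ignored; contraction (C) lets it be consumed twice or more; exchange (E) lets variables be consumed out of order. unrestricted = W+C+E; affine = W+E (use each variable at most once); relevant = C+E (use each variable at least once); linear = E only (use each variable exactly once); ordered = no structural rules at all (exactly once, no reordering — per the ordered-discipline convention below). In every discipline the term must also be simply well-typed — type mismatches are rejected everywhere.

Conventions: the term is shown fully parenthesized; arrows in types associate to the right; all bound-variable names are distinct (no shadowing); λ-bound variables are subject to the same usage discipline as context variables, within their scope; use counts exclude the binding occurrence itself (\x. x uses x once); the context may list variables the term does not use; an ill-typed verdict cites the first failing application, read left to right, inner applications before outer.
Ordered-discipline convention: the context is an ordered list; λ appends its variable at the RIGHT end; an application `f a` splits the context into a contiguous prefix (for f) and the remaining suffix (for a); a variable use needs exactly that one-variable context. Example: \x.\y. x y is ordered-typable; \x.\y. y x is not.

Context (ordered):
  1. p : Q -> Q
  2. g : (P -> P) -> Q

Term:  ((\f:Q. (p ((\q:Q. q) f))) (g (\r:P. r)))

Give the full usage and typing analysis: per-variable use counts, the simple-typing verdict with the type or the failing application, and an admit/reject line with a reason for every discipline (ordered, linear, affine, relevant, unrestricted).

usage: p ×1, g ×1, f (bound) ×1, q (bound) ×1, r (bound) ×1
order of uses: p, q, f, g, r
typing: well-typed at Q
ordered ✓ (one use each (p, g, f, q, r); ordered split holds)
linear ✓ (single use per variable (p, g, f, q, r))
affine ✓ (no duplicate uses among p, g, f, q, r)
relevant ✓ (at least one use each (p, g, f, q, r))
unrestricted ✓ (typability at Q is all that's needed)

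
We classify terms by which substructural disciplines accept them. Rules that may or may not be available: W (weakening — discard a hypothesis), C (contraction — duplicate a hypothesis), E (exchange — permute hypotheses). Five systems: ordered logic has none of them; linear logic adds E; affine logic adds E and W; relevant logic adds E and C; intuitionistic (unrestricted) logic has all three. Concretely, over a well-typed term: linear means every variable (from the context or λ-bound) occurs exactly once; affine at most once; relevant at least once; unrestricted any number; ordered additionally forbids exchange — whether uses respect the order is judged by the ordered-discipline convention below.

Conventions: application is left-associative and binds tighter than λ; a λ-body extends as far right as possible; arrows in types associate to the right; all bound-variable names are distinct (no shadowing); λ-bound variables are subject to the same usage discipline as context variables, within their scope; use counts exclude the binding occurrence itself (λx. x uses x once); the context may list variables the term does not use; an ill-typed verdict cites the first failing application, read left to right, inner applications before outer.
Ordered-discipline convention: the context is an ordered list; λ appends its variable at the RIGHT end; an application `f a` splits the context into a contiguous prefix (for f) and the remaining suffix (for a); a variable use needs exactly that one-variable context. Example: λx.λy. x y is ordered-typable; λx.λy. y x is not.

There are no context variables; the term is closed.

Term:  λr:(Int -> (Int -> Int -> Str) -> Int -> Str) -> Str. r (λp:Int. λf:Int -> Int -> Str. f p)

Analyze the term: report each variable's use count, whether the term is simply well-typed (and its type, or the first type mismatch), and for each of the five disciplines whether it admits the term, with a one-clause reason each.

variable uses: r [bound]=1; p [bound]=1; f [bound]=1
left-to-right use order: r, f, p
typing: the term checks, with type ((Int -> (Int -> Int -> Str) -> Int -> Str) -> Str) -> Str
ordered: ✗ — needs exchange: uses follow r, f, p
linear: ✓ — each of r, p, f used exactly once
affine: ✓ — at most one use each (r, p, f)
relevant: ✓ — none of r, p, f goes unused
unrestricted: ✓ — well-typed at ((Int -> (Int -> Int -> Str) -> Int -> Str) -> Str) -> Str; no restrictions here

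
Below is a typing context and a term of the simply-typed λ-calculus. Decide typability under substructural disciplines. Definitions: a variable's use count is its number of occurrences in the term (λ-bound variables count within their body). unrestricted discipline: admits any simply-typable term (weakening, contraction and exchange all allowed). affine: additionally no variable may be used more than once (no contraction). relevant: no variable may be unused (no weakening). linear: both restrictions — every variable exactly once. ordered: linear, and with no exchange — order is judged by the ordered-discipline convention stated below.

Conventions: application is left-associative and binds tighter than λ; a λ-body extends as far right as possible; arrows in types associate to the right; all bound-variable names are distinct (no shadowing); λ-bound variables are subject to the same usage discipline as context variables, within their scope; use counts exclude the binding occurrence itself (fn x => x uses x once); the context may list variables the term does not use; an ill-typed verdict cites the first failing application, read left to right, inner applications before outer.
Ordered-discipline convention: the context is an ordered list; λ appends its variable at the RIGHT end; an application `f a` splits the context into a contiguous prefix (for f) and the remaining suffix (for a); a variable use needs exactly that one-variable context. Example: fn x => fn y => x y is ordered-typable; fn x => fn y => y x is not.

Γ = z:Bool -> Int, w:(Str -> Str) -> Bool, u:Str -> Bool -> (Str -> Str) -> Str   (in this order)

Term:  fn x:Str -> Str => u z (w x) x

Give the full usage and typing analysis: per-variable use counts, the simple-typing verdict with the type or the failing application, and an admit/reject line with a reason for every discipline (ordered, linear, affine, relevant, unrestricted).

counts: z: 1×, w: 1×, u: 1×, x [bound]: 2×
uses in reading order: u, z, w, x, x
typing: ill-typed: a function awaiting Str gets Bool -> Int
ordered: ✗, the type mismatch rejects it
linear: ✗, not simply typable
affine: ✗, fails simple typing
relevant: ✗, a type mismatch blocks all five
unrestricted: ✗, the type mismatch rejects it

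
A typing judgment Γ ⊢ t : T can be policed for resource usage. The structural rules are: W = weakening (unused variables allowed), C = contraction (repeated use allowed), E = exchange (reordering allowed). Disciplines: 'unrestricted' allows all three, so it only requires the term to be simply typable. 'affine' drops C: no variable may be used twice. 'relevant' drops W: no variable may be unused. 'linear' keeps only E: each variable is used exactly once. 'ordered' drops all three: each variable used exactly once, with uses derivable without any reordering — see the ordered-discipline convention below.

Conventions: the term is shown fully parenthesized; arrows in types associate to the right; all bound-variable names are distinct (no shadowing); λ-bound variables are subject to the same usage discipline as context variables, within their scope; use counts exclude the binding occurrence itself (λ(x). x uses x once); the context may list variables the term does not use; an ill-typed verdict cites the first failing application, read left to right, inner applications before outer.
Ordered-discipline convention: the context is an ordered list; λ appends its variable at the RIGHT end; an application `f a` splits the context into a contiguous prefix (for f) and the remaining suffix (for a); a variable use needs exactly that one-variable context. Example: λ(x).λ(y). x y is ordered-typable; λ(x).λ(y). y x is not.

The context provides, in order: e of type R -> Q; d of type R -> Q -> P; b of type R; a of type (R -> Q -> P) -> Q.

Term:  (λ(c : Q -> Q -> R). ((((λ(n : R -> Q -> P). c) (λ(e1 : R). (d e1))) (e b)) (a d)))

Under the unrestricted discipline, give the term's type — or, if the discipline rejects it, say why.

term : (Q -> Q -> R) -> R
use counts: e: 1×; d: 2×; b: 1×; a: 1×; c (λ-bound): 1×; n (λ-bound): 0×; e1 (λ-bound): 1×
order of uses: c, d, e1, e, b, a, d
typing: well-typed at (Q -> Q -> R) -> R
across the five disciplines: ordered ✗; linear ✗; affine ✗; relevant ✗; unrestricted ✓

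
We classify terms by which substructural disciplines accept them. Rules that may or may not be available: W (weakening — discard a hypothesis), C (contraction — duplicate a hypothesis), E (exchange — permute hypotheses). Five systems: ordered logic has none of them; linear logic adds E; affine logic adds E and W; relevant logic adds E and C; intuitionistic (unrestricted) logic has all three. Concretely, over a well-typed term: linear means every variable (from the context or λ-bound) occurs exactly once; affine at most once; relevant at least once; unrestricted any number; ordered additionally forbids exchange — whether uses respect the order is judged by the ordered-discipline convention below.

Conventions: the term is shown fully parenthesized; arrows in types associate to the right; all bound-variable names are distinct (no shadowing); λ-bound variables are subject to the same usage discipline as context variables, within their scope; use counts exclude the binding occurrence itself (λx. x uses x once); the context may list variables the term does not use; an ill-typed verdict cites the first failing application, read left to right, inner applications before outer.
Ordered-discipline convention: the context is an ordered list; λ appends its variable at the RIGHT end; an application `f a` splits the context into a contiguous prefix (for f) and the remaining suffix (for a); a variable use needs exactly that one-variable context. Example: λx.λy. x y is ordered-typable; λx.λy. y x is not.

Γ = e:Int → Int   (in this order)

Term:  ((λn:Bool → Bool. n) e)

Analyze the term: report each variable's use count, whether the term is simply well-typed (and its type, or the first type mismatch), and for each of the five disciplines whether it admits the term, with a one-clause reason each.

use counts: e: 1×; n (λ-bound): 1×
left-to-right use order: n, e
typing: ill-typed: an argument Int → Int mismatches the expected Bool → Bool
ordered: ✗ — the type mismatch rejects it
linear: ✗ — not simply typable
affine: ✗ — fails simple typing
relevant: ✗ — a type mismatch blocks all five
unrestricted: ✗ — the type mismatch rejects it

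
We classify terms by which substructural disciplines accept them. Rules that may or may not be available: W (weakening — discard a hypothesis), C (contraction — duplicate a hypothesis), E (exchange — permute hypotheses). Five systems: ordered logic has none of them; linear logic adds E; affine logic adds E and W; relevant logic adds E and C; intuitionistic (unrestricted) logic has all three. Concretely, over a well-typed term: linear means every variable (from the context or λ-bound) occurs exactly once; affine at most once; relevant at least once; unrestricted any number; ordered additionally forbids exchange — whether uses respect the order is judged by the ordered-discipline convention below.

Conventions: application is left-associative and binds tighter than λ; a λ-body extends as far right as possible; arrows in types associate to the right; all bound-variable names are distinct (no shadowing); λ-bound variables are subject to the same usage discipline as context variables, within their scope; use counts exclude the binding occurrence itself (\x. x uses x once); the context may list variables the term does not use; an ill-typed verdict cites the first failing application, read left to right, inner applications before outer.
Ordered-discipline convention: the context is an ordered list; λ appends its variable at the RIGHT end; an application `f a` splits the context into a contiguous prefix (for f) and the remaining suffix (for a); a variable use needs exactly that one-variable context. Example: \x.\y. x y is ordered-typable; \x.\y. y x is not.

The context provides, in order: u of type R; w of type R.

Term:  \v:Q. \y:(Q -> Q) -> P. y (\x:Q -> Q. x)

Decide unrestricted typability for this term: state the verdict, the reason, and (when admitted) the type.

no — the type mismatch rejects it
usage: u: 0×, w: 0×, v (bound): 0×, y (bound): 1×, x (bound): 1×
left-to-right use order: y, x
typing: ill-typed: an argument (Q -> Q) -> Q -> Q mismatches the expected Q -> Q
per-discipline verdicts: ordered ✗, linear ✗, affine ✗, relevant ✗, unrestricted ✗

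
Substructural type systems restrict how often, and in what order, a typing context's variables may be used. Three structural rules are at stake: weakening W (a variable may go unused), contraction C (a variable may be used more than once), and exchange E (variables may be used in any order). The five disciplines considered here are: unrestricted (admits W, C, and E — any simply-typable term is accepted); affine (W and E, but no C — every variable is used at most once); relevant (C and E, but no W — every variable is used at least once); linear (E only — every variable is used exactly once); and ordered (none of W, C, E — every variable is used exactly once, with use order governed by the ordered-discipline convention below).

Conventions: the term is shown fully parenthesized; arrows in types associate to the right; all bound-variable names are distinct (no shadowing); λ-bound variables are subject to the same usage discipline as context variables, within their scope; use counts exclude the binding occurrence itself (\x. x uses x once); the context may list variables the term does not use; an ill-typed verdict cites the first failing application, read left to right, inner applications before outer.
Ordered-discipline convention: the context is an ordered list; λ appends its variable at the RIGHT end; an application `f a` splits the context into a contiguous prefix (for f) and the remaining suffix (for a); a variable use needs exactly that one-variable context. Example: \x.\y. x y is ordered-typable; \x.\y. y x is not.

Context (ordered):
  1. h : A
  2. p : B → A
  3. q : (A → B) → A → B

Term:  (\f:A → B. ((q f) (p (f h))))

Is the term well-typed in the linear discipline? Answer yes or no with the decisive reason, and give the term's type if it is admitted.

no — uses contraction: f ×2
usage: h ×1; p ×1; q ×1; f (bound) ×2
order of uses: q, f, p, f, h
typing: well-typed — term : (A → B) → B
all disciplines: ordered ✗; linear ✗; affine ✗; relevant ✓; unrestricted ✓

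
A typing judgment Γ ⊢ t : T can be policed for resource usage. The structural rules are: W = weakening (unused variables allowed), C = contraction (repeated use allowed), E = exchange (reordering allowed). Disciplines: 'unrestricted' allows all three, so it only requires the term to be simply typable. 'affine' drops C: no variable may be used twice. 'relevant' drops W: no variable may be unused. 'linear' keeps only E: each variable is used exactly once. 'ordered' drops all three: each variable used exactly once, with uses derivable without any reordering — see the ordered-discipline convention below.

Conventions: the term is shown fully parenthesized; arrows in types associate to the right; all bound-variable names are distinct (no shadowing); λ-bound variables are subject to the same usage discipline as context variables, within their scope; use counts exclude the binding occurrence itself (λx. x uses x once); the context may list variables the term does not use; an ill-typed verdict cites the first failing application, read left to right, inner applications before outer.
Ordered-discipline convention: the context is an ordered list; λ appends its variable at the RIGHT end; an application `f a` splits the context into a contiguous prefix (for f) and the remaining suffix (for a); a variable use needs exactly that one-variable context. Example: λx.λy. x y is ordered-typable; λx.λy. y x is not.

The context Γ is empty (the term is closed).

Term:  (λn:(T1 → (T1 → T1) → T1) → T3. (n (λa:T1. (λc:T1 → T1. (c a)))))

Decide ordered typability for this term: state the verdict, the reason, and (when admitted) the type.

no — no contiguous prefix/suffix split fits n, c, a
usage: n (λ-bound): 1×; a (λ-bound): 1×; c (λ-bound): 1×
order of uses: n, c, a
typing: well-typed — term : ((T1 → (T1 → T1) → T1) → T3) → T3
across the five disciplines: ordered ✗ · linear ✓ · affine ✓ · relevant ✓ · unrestricted ✓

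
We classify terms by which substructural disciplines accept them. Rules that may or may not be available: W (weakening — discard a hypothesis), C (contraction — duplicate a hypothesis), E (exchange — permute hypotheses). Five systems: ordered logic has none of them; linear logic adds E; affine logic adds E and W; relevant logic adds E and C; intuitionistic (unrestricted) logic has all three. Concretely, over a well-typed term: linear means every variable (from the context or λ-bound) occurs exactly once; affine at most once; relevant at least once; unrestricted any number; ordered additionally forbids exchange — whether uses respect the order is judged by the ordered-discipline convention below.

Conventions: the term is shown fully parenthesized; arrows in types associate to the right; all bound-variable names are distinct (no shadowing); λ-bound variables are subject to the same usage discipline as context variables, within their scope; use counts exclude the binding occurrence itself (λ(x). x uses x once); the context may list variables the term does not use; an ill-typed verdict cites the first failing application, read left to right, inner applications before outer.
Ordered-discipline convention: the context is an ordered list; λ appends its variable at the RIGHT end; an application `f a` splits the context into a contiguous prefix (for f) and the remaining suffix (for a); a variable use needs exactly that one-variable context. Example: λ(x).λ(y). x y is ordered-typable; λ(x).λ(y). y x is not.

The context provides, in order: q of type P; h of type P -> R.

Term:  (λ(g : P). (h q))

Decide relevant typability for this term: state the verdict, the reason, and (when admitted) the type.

no — unused: g — weakening required
variable uses: q: 1, h: 1, g (λ-bound): 0
left-to-right use order: h, q
typing: ✓ — P -> R
across the five disciplines: ordered ✗, linear ✗, affine ✓, relevant ✗, unrestricted ✓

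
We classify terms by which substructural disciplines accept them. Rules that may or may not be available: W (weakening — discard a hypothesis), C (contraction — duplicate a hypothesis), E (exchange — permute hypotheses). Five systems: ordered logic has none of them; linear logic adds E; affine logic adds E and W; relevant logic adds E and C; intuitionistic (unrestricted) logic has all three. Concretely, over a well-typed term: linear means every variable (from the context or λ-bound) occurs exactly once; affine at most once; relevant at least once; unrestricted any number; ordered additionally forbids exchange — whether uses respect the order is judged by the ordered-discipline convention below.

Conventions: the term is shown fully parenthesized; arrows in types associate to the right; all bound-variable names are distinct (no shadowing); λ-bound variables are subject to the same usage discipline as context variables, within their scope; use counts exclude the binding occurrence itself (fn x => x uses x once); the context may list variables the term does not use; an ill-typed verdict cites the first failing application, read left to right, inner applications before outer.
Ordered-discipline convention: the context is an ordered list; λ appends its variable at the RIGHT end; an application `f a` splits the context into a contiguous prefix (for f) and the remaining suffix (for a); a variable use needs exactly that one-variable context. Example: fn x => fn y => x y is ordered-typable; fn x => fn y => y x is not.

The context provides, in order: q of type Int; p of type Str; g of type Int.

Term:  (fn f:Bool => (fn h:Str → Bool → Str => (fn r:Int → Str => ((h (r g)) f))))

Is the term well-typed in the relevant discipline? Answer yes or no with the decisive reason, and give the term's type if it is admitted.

no — needs weakening: q, p unused
usage: q ×0; p ×0; g ×1; f [bound] ×1; h [bound] ×1; r [bound] ×1
uses in reading order: h, r, g, f
typing: well-typed — term : Bool → (Str → Bool → Str) → (Int → Str) → Str
summary: ordered ✗; linear ✗; affine ✓; relevant ✗; unrestricted ✓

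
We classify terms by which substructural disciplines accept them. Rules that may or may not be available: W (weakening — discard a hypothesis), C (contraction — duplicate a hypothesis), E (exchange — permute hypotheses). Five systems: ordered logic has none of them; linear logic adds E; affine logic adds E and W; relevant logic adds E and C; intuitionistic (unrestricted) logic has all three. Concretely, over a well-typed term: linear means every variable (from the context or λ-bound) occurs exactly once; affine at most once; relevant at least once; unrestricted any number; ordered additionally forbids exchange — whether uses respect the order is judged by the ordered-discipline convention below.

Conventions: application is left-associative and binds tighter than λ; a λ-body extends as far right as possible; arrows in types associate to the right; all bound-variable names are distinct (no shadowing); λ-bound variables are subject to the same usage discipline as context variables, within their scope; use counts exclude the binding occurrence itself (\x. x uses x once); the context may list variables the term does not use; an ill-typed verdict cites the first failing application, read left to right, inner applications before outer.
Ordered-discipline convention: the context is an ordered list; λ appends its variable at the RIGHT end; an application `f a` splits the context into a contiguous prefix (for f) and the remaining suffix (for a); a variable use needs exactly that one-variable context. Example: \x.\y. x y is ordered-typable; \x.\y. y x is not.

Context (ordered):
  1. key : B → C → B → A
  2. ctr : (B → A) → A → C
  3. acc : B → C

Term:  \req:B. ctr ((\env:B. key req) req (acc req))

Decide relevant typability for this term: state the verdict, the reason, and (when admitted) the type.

no — env left unused
counts: key ×1; ctr ×1; acc ×1; req [bound] ×3; env [bound] ×0
left-to-right use order: ctr, key, req, req, acc, req
typing: the term checks, with type B → A → C
all disciplines: ordered ✗; linear ✗; affine ✗; relevant ✗; unrestricted ✓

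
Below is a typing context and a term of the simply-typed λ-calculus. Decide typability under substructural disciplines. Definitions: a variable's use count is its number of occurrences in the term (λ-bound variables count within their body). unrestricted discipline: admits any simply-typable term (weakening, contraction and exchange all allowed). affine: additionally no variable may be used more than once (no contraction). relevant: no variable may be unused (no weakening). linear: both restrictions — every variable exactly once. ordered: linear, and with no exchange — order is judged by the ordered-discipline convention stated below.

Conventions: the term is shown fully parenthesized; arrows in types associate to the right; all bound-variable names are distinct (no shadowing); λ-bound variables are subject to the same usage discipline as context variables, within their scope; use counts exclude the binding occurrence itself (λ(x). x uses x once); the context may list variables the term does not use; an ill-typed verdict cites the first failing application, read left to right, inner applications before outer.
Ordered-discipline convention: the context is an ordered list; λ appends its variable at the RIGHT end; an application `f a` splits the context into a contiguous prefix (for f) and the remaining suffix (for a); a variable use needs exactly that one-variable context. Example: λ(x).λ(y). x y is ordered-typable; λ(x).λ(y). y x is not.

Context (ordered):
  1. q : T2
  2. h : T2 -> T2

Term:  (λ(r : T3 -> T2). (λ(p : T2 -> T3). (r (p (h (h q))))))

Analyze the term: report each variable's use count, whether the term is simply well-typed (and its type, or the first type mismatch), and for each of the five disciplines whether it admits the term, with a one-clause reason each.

counts: q: 1, h: 2, r [bound]: 1, p [bound]: 1
uses in reading order: r, p, h, h, q
typing: the term checks, with type (T3 -> T2) -> (T2 -> T3) -> T2
ordered ✗ (repeated use of h ×2)
linear ✗ (repeated use of h ×2)
affine ✗ (repeated use of h ×2)
relevant ✓ (none of q, h, r, p goes unused)
unrestricted ✓ (type-checks ((T3 -> T2) -> (T2 -> T3) -> T2) and nothing is barred)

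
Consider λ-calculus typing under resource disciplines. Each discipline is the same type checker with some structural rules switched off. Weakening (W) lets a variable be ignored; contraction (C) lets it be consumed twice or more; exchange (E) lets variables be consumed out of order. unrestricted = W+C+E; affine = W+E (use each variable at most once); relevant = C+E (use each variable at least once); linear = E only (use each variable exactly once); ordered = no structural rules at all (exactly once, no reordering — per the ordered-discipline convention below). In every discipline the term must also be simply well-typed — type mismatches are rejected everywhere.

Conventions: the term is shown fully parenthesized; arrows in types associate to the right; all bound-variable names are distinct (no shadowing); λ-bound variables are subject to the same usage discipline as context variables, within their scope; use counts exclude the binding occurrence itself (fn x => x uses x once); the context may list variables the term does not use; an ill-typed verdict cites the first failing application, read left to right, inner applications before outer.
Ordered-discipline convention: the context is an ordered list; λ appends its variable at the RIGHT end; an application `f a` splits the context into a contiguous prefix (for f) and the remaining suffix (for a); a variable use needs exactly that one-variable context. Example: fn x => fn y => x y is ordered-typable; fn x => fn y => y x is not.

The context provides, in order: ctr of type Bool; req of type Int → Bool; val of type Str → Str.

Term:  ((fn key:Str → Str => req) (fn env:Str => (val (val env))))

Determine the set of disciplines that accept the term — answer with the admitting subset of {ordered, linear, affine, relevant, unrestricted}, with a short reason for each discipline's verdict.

admitted in: unrestricted
variable uses: ctr: 0×; req: 1×; val: 2×; key (λ-bound): 0×; env (λ-bound): 1×
use order (left to right): req, val, val, env
typing: well-typed — term : Int → Bool
ordered ✗ (needs contraction — val ×2; unused: ctr, key — weakening required)
linear ✗ (needs contraction — val ×2; unused: ctr, key — weakening required)
affine ✗ (needs contraction — val ×2)
relevant ✗ (unused: ctr, key — weakening required)
unrestricted ✓ (simply typable at Int → Bool; W, C, E all held)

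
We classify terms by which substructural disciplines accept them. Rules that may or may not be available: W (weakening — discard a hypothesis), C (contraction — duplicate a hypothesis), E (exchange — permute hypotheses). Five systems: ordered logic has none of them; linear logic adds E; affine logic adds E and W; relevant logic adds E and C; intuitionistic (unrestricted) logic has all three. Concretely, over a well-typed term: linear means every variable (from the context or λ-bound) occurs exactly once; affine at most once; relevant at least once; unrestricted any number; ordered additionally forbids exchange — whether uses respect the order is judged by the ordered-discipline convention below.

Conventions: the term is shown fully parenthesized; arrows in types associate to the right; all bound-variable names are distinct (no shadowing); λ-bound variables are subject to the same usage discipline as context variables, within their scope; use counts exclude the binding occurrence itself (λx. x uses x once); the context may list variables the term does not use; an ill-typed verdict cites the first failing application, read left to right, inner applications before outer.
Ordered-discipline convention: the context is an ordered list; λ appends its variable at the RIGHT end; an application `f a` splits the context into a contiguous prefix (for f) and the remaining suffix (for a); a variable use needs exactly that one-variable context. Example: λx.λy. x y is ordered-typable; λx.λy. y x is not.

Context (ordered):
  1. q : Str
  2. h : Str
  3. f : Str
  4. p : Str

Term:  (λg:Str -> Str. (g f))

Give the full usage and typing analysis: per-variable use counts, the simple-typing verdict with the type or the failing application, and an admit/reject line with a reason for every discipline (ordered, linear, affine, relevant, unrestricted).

counts: q: 0, h: 0, f: 1, p: 0, g (bound): 1
use order (left to right): g, f
typing: well-typed — term : (Str -> Str) -> Str
ordered ✗ (q, h, p never used (weakening))
linear ✗ (q, h, p never used (weakening))
affine ✓ (none of q, h, f, p, g used more than once)
relevant ✗ (q, h, p never used (weakening))
unrestricted ✓ (type-checks ((Str -> Str) -> Str) and nothing is barred)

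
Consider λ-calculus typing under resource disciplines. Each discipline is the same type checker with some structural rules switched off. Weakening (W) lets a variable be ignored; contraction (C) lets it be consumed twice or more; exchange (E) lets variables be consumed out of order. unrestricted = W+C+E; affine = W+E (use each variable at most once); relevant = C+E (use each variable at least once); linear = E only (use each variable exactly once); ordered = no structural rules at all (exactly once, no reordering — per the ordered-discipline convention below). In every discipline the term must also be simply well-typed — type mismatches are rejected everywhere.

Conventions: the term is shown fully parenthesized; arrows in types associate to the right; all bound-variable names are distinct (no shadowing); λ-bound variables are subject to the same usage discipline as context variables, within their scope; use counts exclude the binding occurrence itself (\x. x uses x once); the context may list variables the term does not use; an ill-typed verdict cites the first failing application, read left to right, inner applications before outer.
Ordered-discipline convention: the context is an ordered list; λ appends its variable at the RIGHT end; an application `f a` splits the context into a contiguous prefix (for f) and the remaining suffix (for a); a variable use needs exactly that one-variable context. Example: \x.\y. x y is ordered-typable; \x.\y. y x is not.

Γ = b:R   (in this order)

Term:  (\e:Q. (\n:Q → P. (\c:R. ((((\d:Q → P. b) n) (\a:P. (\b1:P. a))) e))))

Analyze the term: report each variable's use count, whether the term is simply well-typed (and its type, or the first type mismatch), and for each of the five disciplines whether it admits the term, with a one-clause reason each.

counts: b=1; e (bound)=1; n (bound)=1; c (bound)=0; d (bound)=0; a (bound)=1; b1 (bound)=0
left-to-right use order: b, n, a, e
typing: ill-typed: non-function type R applied to an argument
ordered ✗ (not simply typable)
linear ✗ (fails simple typing)
affine ✗ (a type mismatch blocks all five)
relevant ✗ (the type mismatch rejects it)
unrestricted ✗ (not simply typable)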